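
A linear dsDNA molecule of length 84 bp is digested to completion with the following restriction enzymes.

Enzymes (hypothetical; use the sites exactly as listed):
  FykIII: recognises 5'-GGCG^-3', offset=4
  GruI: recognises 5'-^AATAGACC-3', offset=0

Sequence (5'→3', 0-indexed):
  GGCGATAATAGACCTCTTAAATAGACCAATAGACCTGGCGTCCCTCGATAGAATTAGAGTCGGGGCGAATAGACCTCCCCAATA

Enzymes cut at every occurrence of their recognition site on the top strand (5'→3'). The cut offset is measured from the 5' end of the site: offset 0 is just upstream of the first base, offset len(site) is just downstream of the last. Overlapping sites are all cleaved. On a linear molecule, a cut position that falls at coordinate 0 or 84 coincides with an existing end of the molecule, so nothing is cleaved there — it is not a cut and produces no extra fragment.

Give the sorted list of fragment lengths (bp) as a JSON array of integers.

Site scan:
  FykIII (GGCG, off=4): starts [0, 36, 63] → cuts [4, 40, 67]
  GruI (AATAGACC, off=0): starts [6, 19, 27, 67] → cuts [6, 19, 27, 67]

Pooled cuts: [4, 6, 19, 27, 40, 67]

Fragment lengths:
  [0,4): 4 bp
  [4,6): 2 bp
  [6,19): 13 bp
  [19,27): 8 bp
  [27,40): 13 bp
  [40,67): 27 bp
  [67,84): 17 bp

[2,4,8,13,13,17,27]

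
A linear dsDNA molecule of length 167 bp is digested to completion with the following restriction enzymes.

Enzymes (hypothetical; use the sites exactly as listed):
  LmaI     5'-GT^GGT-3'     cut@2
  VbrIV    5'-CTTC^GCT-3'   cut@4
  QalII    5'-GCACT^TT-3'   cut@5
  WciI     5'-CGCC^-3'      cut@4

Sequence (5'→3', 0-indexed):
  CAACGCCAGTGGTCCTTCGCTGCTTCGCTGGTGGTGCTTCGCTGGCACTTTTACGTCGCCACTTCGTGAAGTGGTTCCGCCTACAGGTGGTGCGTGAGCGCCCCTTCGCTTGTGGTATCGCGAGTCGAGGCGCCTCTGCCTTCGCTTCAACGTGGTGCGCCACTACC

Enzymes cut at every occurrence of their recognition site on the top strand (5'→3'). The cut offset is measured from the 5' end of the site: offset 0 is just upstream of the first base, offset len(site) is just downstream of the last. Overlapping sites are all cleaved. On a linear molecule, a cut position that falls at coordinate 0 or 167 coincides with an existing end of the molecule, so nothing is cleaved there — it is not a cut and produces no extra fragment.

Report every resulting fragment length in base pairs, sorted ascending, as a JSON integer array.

Per-enzyme occurrences:
  LmaI (GTGGT, off=2): starts [8, 30, 70, 86, 111, 151] → cuts [10, 32, 72, 88, 113, 153]
  VbrIV (CTTCGCT, off=4): starts [14, 22, 36, 103, 139] → cuts [18, 26, 40, 107, 143]
  QalII (GCACTTT, off=5): starts [44] → cuts [49]
  WciI (CGCC, off=4): starts [3, 56, 77, 98, 130, 157] → cuts [7, 60, 81, 102, 134, 161]

Pooled cuts: [7, 10, 18, 26, 32, 40, 49, 60, 72, 81, 88, 102, 107, 113, 134, 143, 153, 161]

Fragment lengths:
  [0,7): 7 bp
  [7,10): 3 bp
  [10,18): 8 bp
  [18,26): 8 bp
  [26,32): 6 bp
  [32,40): 8 bp
  [40,49): 9 bp
  [49,60): 11 bp
  [60,72): 12 bp
  [72,81): 9 bp
  [81,88): 7 bp
  [88,102): 14 bp
  [102,107): 5 bp
  [107,113): 6 bp
  [113,134): 21 bp
  [134,143): 9 bp
  [143,153): 10 bp
  [153,161): 8 bp
  [161,167): 6 bp

[3,5,6,6,6,7,7,8,8,8,8,9,9,9,10,11,12,14,21]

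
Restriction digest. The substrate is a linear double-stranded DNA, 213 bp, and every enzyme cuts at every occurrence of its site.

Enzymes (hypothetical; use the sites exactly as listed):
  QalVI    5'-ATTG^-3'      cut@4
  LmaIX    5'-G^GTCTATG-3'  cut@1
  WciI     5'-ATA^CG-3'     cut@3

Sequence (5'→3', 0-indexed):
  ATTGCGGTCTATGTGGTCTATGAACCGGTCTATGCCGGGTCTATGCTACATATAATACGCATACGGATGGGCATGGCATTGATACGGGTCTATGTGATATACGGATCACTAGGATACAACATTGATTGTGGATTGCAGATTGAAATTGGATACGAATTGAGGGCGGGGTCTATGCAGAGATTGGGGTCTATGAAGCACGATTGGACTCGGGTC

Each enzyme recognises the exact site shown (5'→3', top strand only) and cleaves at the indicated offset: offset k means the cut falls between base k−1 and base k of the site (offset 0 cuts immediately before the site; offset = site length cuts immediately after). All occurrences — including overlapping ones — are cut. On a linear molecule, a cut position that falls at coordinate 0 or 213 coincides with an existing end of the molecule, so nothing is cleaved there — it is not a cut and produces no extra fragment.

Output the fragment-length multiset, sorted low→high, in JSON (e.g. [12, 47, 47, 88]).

Per-enzyme occurrences:
  QalVI ATTG/4: at [0, 77, 120, 124, 131, 138, 144, 155, 179, 199] ⇒ [4, 81, 124, 128, 135, 142, 148, 159, 183, 203]
  LmaIX GGTCTATG/1: at [5, 14, 26, 37, 86, 166, 184] ⇒ [6, 15, 27, 38, 87, 167, 185]
  WciI ATACG/3: at [54, 60, 81, 98, 149] ⇒ [57, 63, 84, 101, 152]

Pooled cuts: [4, 6, 15, 27, 38, 57, 63, 81, 84, 87, 101, 124, 128, 135, 142, 148, 152, 159, 167, 183, 185, 203]

Fragments:
  [0,4): 4 bp
  [4,6): 2 bp
  [6,15): 9 bp
  [15,27): 12 bp
  [27,38): 11 bp
  [38,57): 19 bp
  [57,63): 6 bp
  [63,81): 18 bp
  [81,84): 3 bp
  [84,87): 3 bp
  [87,101): 14 bp
  [101,124): 23 bp
  [124,128): 4 bp
  [128,135): 7 bp
  [135,142): 7 bp
  [142,148): 6 bp
  [148,152): 4 bp
  [152,159): 7 bp
  [159,167): 8 bp
  [167,183): 16 bp
  [183,185): 2 bp
  [185,203): 18 bp
  [203,213): 10 bp

[2,2,3,3,4,4,4,6,6,7,7,7,8,9,10,11,12,14,16,18,18,19,23]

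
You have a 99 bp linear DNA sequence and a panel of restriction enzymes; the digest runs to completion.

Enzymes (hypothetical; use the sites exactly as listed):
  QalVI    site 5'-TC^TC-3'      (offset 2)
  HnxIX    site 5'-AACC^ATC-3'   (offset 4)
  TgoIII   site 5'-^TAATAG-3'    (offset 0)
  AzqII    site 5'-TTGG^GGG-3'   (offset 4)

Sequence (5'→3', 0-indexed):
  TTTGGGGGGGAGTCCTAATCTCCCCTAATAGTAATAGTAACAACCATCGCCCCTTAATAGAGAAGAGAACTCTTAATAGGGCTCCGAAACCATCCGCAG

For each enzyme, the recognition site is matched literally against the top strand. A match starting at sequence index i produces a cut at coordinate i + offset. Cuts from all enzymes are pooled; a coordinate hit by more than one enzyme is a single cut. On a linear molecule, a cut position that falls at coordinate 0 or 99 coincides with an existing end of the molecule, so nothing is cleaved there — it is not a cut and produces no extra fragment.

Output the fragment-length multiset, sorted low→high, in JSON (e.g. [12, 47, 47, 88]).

[5,5,6,8,9,14,15,18,19]

Per-enzyme occurrences:
  QalVI (TCTC, off=2): starts [18] → cuts [20]
  HnxIX (AACCATC, off=4): starts [41, 87] → cuts [45, 91]
  TgoIII (TAATAG, off=0): starts [25, 31, 54, 73] → cuts [25, 31, 54, 73]
  AzqII (TTGGGGG, off=4): starts [1] → cuts [5]

All cut coordinates (distinct, sorted): [5, 20, 25, 31, 45, 54, 73, 91]

Fragment lengths:
  [0,5): 5 bp
  [5,20): 15 bp
  [20,25): 5 bp
  [25,31): 6 bp
  [31,45): 14 bp
  [45,54): 9 bp
  [54,73): 19 bp
  [73,91): 18 bp
  [91,99): 8 bp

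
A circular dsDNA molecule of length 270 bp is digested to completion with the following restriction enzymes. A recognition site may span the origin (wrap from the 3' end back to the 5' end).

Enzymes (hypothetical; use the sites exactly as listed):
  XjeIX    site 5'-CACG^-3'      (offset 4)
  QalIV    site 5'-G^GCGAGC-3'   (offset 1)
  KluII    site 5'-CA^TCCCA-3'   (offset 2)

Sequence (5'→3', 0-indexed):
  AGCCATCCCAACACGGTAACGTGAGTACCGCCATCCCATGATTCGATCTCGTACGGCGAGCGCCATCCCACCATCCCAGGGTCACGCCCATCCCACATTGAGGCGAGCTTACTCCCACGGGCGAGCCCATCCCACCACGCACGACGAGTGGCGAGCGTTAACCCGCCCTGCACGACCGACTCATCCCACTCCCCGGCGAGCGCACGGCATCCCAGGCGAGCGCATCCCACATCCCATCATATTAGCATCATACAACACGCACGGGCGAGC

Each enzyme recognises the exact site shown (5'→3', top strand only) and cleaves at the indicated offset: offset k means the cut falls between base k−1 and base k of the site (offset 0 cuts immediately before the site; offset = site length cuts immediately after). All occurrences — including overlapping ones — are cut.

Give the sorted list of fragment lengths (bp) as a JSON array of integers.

Per-enzyme occurrences:
  XjeIX CACG/4: at [11, 82, 115, 135, 139, 170, 202, 255, 259] ⇒ [15, 86, 119, 139, 143, 174, 206, 259, 263]
  QalIV GGCGAGC/1: at [54, 101, 119, 149, 194, 214, 263] ⇒ [55, 102, 120, 150, 195, 215, 264]
  KluII CATCCCA/2: at [3, 31, 63, 71, 88, 127, 181, 207, 222, 229] ⇒ [5, 33, 65, 73, 90, 129, 183, 209, 224, 231]

All cut coordinates (distinct, sorted): [5, 15, 33, 55, 65, 73, 86, 90, 102, 119, 120, 129, 139, 143, 150, 174, 183, 195, 206, 209, 215, 224, 231, 259, 263, 264]

Fragment lengths:
  5→15: 10 bp
  15→33: 18 bp
  33→55: 22 bp
  55→65: 10 bp
  65→73: 8 bp
  73→86: 13 bp
  86→90: 4 bp
  90→102: 12 bp
  102→119: 17 bp
  119→120: 1 bp
  120→129: 9 bp
  129→139: 10 bp
  139→143: 4 bp
  143→150: 7 bp
  150→174: 24 bp
  174→183: 9 bp
  183→195: 12 bp
  195→206: 11 bp
  206→209: 3 bp
  209→215: 6 bp
  215→224: 9 bp
  224→231: 7 bp
  231→259: 28 bp
  259→263: 4 bp
  263→264: 1 bp
  264→5 (wrap): 270-264+5 = 11 bp

[1,1,3,4,4,4,6,7,7,8,9,9,9,10,10,10,11,11,12,12,13,17,18,22,24,28]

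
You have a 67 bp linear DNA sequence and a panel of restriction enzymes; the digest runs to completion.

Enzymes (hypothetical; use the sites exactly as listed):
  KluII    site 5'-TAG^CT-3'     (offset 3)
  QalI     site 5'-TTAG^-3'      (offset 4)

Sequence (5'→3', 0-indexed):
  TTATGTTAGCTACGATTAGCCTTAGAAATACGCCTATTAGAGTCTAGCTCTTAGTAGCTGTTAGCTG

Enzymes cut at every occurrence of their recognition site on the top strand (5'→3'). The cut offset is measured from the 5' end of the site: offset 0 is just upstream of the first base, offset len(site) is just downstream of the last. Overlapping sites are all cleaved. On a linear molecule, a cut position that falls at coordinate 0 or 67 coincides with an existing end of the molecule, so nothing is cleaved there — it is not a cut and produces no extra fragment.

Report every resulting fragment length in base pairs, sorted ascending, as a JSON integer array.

[3,3,6,7,7,7,9,10,15]

Per-enzyme occurrences:
  KluII (TAGCT, off=3): starts [6, 44, 54, 61] → cuts [9, 47, 57, 64]
  QalI (TTAG, off=4): starts [5, 15, 21, 36, 50, 60] → cuts [9, 19, 25, 40, 54, 64]

Pooled cuts: [9, 19, 25, 40, 47, 54, 57, 64]

Fragments:
  [0,9): 9 bp
  [9,19): 10 bp
  [19,25): 6 bp
  [25,40): 15 bp
  [40,47): 7 bp
  [47,54): 7 bp
  [54,57): 3 bp
  [57,64): 7 bp
  [64,67): 3 bp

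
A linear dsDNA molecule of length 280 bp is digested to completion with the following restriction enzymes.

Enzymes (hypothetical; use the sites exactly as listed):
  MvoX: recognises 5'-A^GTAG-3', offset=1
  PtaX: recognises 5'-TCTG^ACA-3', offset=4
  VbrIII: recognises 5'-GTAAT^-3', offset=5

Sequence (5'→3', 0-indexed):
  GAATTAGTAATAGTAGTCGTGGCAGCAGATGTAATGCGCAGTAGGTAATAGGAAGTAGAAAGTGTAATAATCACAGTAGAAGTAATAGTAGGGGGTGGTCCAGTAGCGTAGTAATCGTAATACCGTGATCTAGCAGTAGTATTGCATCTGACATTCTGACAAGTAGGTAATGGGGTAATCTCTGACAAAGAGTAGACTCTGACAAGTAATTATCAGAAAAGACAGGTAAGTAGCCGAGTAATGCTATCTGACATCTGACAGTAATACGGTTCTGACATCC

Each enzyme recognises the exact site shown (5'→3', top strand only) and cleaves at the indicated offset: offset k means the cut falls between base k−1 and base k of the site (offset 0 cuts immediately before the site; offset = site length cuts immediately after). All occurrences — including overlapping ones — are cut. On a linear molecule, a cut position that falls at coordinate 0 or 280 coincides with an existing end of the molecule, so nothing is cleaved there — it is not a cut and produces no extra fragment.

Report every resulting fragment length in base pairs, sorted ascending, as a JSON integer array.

[1,1,4,5,5,5,6,6,7,7,7,8,8,8,8,9,9,9,9,10,11,11,13,13,14,14,15,15,19,23]

Scan for sites:
  MvoX (AGTAG, off=1): starts [11, 39, 53, 74, 86, 101, 134, 161, 190, 228] → cuts [12, 40, 54, 75, 87, 102, 135, 162, 191, 229]
  PtaX (TCTGACA, off=4): starts [146, 154, 180, 197, 246, 253, 270] → cuts [150, 158, 184, 201, 250, 257, 274]
  VbrIII (GTAAT, off=5): starts [6, 30, 44, 63, 81, 110, 116, 166, 174, 205, 237, 260] → cuts [11, 35, 49, 68, 86, 115, 121, 171, 179, 210, 242, 265]

All cut coordinates (distinct, sorted): [11, 12, 35, 40, 49, 54, 68, 75, 86, 87, 102, 115, 121, 135, 150, 158, 162, 171, 179, 184, 191, 201, 210, 229, 242, 250, 257, 265, 274]

Fragments:
  [0,11): 11 bp
  [11,12): 1 bp
  [12,35): 23 bp
  [35,40): 5 bp
  [40,49): 9 bp
  [49,54): 5 bp
  [54,68): 14 bp
  [68,75): 7 bp
  [75,86): 11 bp
  [86,87): 1 bp
  [87,102): 15 bp
  [102,115): 13 bp
  [115,121): 6 bp
  [121,135): 14 bp
  [135,150): 15 bp
  [150,158): 8 bp
  [158,162): 4 bp
  [162,171): 9 bp
  [171,179): 8 bp
  [179,184): 5 bp
  [184,191): 7 bp
  [191,201): 10 bp
  [201,210): 9 bp
  [210,229): 19 bp
  [229,242): 13 bp
  [242,250): 8 bp
  [250,257): 7 bp
  [257,265): 8 bp
  [265,274): 9 bp
  [274,280): 6 bp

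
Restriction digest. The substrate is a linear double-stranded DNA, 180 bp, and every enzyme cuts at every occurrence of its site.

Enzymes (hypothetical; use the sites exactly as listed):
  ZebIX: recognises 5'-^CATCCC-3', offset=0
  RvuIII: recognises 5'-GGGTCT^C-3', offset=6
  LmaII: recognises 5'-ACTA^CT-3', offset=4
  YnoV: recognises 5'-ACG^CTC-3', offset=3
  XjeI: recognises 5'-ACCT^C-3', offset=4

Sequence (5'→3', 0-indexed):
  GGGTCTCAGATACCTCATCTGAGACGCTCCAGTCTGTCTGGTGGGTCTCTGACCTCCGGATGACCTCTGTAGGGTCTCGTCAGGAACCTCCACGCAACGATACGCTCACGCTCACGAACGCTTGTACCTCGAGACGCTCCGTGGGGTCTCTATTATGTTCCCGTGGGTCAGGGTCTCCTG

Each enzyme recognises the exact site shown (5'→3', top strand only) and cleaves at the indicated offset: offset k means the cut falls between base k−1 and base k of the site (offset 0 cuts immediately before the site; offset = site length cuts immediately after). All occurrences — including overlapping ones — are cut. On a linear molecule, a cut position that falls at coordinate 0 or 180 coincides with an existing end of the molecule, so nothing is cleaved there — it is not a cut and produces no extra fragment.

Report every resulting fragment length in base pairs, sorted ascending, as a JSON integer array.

Site scan:
  ZebIX (CATCCC, off=0): no sites
  RvuIII GGGTCTC/6: at [0, 42, 71, 143, 170] ⇒ [6, 48, 77, 149, 176]
  LmaII (ACTACT, off=4): no sites
  YnoV ACGCTC/3: at [23, 101, 107, 133] ⇒ [26, 104, 110, 136]
  XjeI ACCTC/4: at [11, 51, 62, 85, 125] ⇒ [15, 55, 66, 89, 129]

All cut coordinates (distinct, sorted): [6, 15, 26, 48, 55, 66, 77, 89, 104, 110, 129, 136, 149, 176]

Fragments:
  [0,6): 6 bp
  [6,15): 9 bp
  [15,26): 11 bp
  [26,48): 22 bp
  [48,55): 7 bp
  [55,66): 11 bp
  [66,77): 11 bp
  [77,89): 12 bp
  [89,104): 15 bp
  [104,110): 6 bp
  [110,129): 19 bp
  [129,136): 7 bp
  [136,149): 13 bp
  [149,176): 27 bp
  [176,180): 4 bp

[4,6,6,7,7,9,11,11,11,12,13,15,19,22,27]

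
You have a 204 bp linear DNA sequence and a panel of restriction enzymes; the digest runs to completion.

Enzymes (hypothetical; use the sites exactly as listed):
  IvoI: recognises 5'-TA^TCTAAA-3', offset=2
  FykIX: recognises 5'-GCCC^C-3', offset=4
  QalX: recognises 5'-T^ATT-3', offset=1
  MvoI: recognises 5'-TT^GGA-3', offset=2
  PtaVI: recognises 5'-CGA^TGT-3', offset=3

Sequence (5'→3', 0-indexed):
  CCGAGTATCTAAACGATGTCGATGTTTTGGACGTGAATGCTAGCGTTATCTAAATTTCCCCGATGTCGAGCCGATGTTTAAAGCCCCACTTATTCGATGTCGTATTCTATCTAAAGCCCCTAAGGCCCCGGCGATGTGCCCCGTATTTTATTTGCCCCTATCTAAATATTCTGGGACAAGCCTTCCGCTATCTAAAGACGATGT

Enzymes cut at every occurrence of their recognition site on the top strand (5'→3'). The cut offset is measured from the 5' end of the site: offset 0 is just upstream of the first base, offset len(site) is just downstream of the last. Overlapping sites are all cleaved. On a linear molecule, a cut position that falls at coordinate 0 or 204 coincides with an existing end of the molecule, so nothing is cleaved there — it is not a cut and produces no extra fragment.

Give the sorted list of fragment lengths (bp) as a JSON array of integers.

Scan for sites:
  IvoI TATCTAAA/2: at [5, 46, 107, 158, 188] ⇒ [7, 48, 109, 160, 190]
  FykIX GCCCC/4: at [82, 115, 124, 137, 153] ⇒ [86, 119, 128, 141, 157]
  QalX TATT/1: at [90, 102, 143, 148, 166] ⇒ [91, 103, 144, 149, 167]
  MvoI TTGGA/2: at [26] ⇒ [28]
  PtaVI CGATGT/3: at [13, 19, 60, 71, 94, 131, 198] ⇒ [16, 22, 63, 74, 97, 134, 201]

All cut coordinates (distinct, sorted): [7, 16, 22, 28, 48, 63, 74, 86, 91, 97, 103, 109, 119, 128, 134, 141, 144, 149, 157, 160, 167, 190, 201]

Fragments:
  [0,7): 7 bp
  [7,16): 9 bp
  [16,22): 6 bp
  [22,28): 6 bp
  [28,48): 20 bp
  [48,63): 15 bp
  [63,74): 11 bp
  [74,86): 12 bp
  [86,91): 5 bp
  [91,97): 6 bp
  [97,103): 6 bp
  [103,109): 6 bp
  [109,119): 10 bp
  [119,128): 9 bp
  [128,134): 6 bp
  [134,141): 7 bp
  [141,144): 3 bp
  [144,149): 5 bp
  [149,157): 8 bp
  [157,160): 3 bp
  [160,167): 7 bp
  [167,190): 23 bp
  [190,201): 11 bp
  [201,204): 3 bp

[3,3,3,5,5,6,6,6,6,6,6,7,7,7,8,9,9,10,11,11,12,15,20,23]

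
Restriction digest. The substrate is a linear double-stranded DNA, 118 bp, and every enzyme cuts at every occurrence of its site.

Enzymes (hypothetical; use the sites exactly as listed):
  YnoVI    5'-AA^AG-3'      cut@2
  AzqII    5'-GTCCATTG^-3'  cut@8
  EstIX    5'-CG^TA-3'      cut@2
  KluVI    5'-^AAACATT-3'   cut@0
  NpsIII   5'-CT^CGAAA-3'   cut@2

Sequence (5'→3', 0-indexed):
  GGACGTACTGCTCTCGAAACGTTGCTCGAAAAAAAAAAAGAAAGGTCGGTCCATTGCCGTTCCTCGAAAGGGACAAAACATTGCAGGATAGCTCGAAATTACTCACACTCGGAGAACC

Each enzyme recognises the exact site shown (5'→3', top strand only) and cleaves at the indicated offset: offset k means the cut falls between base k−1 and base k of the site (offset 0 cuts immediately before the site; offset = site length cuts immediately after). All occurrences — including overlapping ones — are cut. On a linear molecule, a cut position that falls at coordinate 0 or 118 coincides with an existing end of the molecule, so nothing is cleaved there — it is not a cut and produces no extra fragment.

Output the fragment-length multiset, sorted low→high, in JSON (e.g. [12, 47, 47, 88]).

Scan for sites:
  YnoVI AAAG/2: at [36, 40, 66] ⇒ [38, 42, 68]
  AzqII GTCCATTG/8: at [48] ⇒ [56]
  EstIX CGTA/2: at [3] ⇒ [5]
  KluVI AAACATT/0: at [75] ⇒ [75]
  NpsIII CTCGAAA/2: at [12, 24, 62, 91] ⇒ [14, 26, 64, 93]

All cut coordinates (distinct, sorted): [5, 14, 26, 38, 42, 56, 64, 68, 75, 93]

Fragment lengths:
  [0,5): 5 bp
  [5,14): 9 bp
  [14,26): 12 bp
  [26,38): 12 bp
  [38,42): 4 bp
  [42,56): 14 bp
  [56,64): 8 bp
  [64,68): 4 bp
  [68,75): 7 bp
  [75,93): 18 bp
  [93,118): 25 bp

[4,4,5,7,8,9,12,12,14,18,25]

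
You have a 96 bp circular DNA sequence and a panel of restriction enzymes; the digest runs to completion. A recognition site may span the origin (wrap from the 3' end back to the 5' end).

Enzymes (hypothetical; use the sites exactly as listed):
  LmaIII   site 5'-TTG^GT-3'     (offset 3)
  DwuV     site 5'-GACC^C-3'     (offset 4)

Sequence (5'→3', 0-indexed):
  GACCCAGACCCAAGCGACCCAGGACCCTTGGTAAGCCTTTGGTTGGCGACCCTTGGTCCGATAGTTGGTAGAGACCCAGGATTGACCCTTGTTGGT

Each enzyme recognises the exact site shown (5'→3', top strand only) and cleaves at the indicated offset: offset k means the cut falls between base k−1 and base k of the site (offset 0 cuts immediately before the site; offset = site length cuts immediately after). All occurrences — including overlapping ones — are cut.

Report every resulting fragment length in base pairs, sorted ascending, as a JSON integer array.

Per-enzyme occurrences:
  LmaIII (TTGGT, off=3): starts [27, 38, 52, 64, 91] → cuts [30, 41, 55, 67, 94]
  DwuV (GACCC, off=4): starts [0, 6, 15, 22, 47, 72, 83] → cuts [4, 10, 19, 26, 51, 76, 87]

Pooled cuts: [4, 10, 19, 26, 30, 41, 51, 55, 67, 76, 87, 94]

Fragment lengths:
  4→10: 6 bp
  10→19: 9 bp
  19→26: 7 bp
  26→30: 4 bp
  30→41: 11 bp
  41→51: 10 bp
  51→55: 4 bp
  55→67: 12 bp
  67→76: 9 bp
  76→87: 11 bp
  87→94: 7 bp
  94→4 (wrap): 96-94+4 = 6 bp

[4,4,6,6,7,7,9,9,10,11,11,12]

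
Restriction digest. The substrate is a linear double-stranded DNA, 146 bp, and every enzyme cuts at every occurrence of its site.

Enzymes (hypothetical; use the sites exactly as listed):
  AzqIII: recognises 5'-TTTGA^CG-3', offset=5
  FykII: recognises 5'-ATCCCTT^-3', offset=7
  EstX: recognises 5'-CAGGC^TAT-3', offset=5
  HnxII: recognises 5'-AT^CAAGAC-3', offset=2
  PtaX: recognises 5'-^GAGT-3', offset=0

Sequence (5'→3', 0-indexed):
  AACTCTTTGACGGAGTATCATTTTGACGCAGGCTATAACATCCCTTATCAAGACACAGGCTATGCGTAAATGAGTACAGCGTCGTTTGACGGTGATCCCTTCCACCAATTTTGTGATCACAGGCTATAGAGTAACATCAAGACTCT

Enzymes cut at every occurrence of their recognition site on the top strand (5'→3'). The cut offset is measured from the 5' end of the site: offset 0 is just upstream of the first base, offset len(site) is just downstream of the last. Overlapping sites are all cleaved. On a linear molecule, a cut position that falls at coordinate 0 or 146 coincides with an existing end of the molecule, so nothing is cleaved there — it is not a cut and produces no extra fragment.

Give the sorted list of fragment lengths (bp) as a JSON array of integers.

[2,2,4,7,9,9,10,11,12,12,13,14,18,23]

Site scan:
  AzqIII (TTTGACG, off=5): starts [5, 21, 84] → cuts [10, 26, 89]
  FykII (ATCCCTT, off=7): starts [39, 94] → cuts [46, 101]
  EstX (CAGGCTAT, off=5): starts [28, 55, 119] → cuts [33, 60, 124]
  HnxII (ATCAAGAC, off=2): starts [46, 135] → cuts [48, 137]
  PtaX (GAGT, off=0): starts [12, 71, 128] → cuts [12, 71, 128]

Pooled cuts: [10, 12, 26, 33, 46, 48, 60, 71, 89, 101, 124, 128, 137]

Fragments:
  [0,10): 10 bp
  [10,12): 2 bp
  [12,26): 14 bp
  [26,33): 7 bp
  [33,46): 13 bp
  [46,48): 2 bp
  [48,60): 12 bp
  [60,71): 11 bp
  [71,89): 18 bp
  [89,101): 12 bp
  [101,124): 23 bp
  [124,128): 4 bp
  [128,137): 9 bp
  [137,146): 9 bp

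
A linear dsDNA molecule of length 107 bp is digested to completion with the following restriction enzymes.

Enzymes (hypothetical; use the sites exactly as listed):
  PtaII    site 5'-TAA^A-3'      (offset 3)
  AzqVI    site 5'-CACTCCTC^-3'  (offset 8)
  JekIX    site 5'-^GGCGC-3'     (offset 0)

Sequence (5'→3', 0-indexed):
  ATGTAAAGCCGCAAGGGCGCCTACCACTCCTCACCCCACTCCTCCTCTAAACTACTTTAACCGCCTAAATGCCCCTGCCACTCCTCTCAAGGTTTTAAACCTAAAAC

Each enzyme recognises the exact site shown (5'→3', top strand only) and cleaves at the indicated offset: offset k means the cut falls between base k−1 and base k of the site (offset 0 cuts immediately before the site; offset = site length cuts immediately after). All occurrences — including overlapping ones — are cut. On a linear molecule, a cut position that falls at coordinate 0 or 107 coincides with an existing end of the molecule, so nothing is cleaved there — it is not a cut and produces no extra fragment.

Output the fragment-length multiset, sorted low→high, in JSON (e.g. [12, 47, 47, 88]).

Scan for sites:
  PtaII TAAA/3: at [3, 47, 65, 95, 101] ⇒ [6, 50, 68, 98, 104]
  AzqVI CACTCCTC/8: at [24, 36, 78] ⇒ [32, 44, 86]
  JekIX GGCGC/0: at [15] ⇒ [15]

Pooled cuts: [6, 15, 32, 44, 50, 68, 86, 98, 104]

Fragment lengths:
  [0,6): 6 bp
  [6,15): 9 bp
  [15,32): 17 bp
  [32,44): 12 bp
  [44,50): 6 bp
  [50,68): 18 bp
  [68,86): 18 bp
  [86,98): 12 bp
  [98,104): 6 bp
  [104,107): 3 bp

[3,6,6,6,9,12,12,17,18,18]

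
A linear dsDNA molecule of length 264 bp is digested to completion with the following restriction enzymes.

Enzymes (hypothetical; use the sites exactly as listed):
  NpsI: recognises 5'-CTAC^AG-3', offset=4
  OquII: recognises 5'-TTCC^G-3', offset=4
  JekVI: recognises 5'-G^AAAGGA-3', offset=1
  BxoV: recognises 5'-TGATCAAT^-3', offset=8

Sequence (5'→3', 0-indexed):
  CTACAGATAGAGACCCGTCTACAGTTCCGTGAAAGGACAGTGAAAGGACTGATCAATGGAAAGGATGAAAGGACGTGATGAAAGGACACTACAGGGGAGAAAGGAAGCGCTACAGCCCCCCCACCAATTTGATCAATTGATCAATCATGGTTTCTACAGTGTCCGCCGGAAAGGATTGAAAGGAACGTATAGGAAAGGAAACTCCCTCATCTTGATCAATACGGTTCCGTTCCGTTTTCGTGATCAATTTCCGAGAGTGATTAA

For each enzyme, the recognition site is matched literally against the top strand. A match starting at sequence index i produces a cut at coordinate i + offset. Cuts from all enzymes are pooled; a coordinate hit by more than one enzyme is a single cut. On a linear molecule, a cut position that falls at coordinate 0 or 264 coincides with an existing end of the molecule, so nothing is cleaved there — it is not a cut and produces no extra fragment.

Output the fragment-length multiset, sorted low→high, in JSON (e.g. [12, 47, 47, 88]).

[2,3,4,4,5,6,7,8,8,8,9,11,12,12,12,12,13,14,15,15,15,18,24,27]

Site scan:
  NpsI (CTACAG, off=4): starts [0, 18, 88, 109, 153] → cuts [4, 22, 92, 113, 157]
  OquII (TTCCG, off=4): starts [24, 224, 229, 248] → cuts [28, 228, 233, 252]
  JekVI (GAAAGGA, off=1): starts [30, 41, 58, 66, 79, 98, 168, 177, 192] → cuts [31, 42, 59, 67, 80, 99, 169, 178, 193]
  BxoV (TGATCAAT, off=8): starts [49, 129, 137, 212, 240] → cuts [57, 137, 145, 220, 248]

All cut coordinates (distinct, sorted): [4, 22, 28, 31, 42, 57, 59, 67, 80, 92, 99, 113, 137, 145, 157, 169, 178, 193, 220, 228, 233, 248, 252]

Fragments:
  [0,4): 4 bp
  [4,22): 18 bp
  [22,28): 6 bp
  [28,31): 3 bp
  [31,42): 11 bp
  [42,57): 15 bp
  [57,59): 2 bp
  [59,67): 8 bp
  [67,80): 13 bp
  [80,92): 12 bp
  [92,99): 7 bp
  [99,113): 14 bp
  [113,137): 24 bp
  [137,145): 8 bp
  [145,157): 12 bp
  [157,169): 12 bp
  [169,178): 9 bp
  [178,193): 15 bp
  [193,220): 27 bp
  [220,228): 8 bp
  [228,233): 5 bp
  [233,248): 15 bp
  [248,252): 4 bp
  [252,264): 12 bp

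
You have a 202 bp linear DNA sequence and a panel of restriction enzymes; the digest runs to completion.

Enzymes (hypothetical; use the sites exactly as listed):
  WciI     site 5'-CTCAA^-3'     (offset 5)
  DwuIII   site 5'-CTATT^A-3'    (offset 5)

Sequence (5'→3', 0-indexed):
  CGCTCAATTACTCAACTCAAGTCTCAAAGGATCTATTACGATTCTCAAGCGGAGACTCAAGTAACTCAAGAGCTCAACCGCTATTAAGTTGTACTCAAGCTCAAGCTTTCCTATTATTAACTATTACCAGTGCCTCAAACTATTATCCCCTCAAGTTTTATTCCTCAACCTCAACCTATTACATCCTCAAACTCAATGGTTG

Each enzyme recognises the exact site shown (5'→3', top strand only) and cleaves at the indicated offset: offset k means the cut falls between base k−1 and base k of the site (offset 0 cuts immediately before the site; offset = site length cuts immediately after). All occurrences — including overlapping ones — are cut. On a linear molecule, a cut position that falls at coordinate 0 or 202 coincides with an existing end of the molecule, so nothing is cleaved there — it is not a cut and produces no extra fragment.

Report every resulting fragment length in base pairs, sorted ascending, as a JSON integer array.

Site scan:
  WciI CTCAA/5: at [2, 10, 15, 22, 43, 55, 64, 72, 93, 99, 133, 149, 163, 169, 185, 191] ⇒ [7, 15, 20, 27, 48, 60, 69, 77, 98, 104, 138, 154, 168, 174, 190, 196]
  DwuIII CTATTA/5: at [32, 80, 110, 120, 139, 175] ⇒ [37, 85, 115, 125, 144, 180]

All cut coordinates (distinct, sorted): [7, 15, 20, 27, 37, 48, 60, 69, 77, 85, 98, 104, 115, 125, 138, 144, 154, 168, 174, 180, 190, 196]

Fragments:
  [0,7): 7 bp
  [7,15): 8 bp
  [15,20): 5 bp
  [20,27): 7 bp
  [27,37): 10 bp
  [37,48): 11 bp
  [48,60): 12 bp
  [60,69): 9 bp
  [69,77): 8 bp
  [77,85): 8 bp
  [85,98): 13 bp
  [98,104): 6 bp
  [104,115): 11 bp
  [115,125): 10 bp
  [125,138): 13 bp
  [138,144): 6 bp
  [144,154): 10 bp
  [154,168): 14 bp
  [168,174): 6 bp
  [174,180): 6 bp
  [180,190): 10 bp
  [190,196): 6 bp
  [196,202): 6 bp

[5,6,6,6,6,6,6,7,7,8,8,8,9,10,10,10,10,11,11,12,13,13,14]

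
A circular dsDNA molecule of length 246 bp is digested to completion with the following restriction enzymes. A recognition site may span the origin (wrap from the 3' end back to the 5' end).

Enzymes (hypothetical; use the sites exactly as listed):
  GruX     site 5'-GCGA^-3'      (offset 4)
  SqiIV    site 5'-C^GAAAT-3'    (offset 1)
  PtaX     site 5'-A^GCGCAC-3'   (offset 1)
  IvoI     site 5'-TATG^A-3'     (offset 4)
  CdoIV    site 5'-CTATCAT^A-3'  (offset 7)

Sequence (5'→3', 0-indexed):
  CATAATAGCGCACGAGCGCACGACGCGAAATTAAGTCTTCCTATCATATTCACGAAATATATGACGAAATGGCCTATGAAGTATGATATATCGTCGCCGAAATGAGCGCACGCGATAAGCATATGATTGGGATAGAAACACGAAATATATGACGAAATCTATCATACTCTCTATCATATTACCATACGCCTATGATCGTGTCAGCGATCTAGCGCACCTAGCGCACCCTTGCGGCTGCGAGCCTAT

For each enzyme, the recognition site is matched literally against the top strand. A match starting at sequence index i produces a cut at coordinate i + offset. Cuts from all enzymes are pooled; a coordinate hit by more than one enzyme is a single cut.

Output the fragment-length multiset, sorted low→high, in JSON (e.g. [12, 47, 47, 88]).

Site scan:
  GruX GCGA/4: at [24, 111, 203, 236] ⇒ [28, 115, 207, 240]
  SqiIV CGAAAT/1: at [25, 52, 64, 97, 140, 152] ⇒ [26, 53, 65, 98, 141, 153]
  PtaX AGCGCAC/1: at [6, 14, 104, 210, 219] ⇒ [7, 15, 105, 211, 220]
  IvoI TATGA/4: at [59, 74, 81, 121, 147, 190] ⇒ [63, 78, 85, 125, 151, 194]
  CdoIV CTATCATA/7: at [40, 158, 170, 242] ⇒ [3, 47, 165, 177]

Pooled cuts: [3, 7, 15, 26, 28, 47, 53, 63, 65, 78, 85, 98, 105, 115, 125, 141, 151, 153, 165, 177, 194, 207, 211, 220, 240]

Fragment lengths:
  3→7: 4 bp
  7→15: 8 bp
  15→26: 11 bp
  26→28: 2 bp
  28→47: 19 bp
  47→53: 6 bp
  53→63: 10 bp
  63→65: 2 bp
  65→78: 13 bp
  78→85: 7 bp
  85→98: 13 bp
  98→105: 7 bp
  105→115: 10 bp
  115→125: 10 bp
  125→141: 16 bp
  141→151: 10 bp
  151→153: 2 bp
  153→165: 12 bp
  165→177: 12 bp
  177→194: 17 bp
  194→207: 13 bp
  207→211: 4 bp
  211→220: 9 bp
  220→240: 20 bp
  240→3 (wrap): 246-240+3 = 9 bp

[2,2,2,4,4,6,7,7,8,9,9,10,10,10,10,11,12,12,13,13,13,16,17,19,20]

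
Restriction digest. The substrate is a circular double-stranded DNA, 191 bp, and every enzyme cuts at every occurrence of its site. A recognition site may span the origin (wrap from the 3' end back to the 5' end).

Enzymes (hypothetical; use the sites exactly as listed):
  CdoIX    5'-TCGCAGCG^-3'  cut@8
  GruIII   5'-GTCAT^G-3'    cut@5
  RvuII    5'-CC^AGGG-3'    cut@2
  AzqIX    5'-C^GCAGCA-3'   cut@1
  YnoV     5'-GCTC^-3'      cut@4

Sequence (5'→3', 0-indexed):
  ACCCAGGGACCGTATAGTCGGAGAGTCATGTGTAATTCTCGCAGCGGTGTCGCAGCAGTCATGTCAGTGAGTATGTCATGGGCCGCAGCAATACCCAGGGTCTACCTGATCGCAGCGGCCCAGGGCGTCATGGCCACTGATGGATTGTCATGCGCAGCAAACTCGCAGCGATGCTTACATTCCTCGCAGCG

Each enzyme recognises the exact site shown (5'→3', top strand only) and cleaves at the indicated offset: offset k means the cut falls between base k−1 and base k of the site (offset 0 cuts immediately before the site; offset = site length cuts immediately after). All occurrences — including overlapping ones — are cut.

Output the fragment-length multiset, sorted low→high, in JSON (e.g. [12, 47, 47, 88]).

[2,4,4,5,5,10,11,12,17,17,17,20,21,21,25]

Per-enzyme occurrences:
  CdoIX TCGCAGCG/8: at [38, 109, 162, 183] ⇒ [0, 46, 117, 170]
  GruIII GTCATG/5: at [24, 57, 74, 126, 146] ⇒ [29, 62, 79, 131, 151]
  RvuII CCAGGG/2: at [2, 94, 119] ⇒ [4, 96, 121]
  AzqIX CGCAGCA/1: at [50, 83, 152] ⇒ [51, 84, 153]
  YnoV (GCTC, off=4): no sites

Pooled cuts: [0, 4, 29, 46, 51, 62, 79, 84, 96, 117, 121, 131, 151, 153, 170]

Fragments:
  0→4: 4 bp
  4→29: 25 bp
  29→46: 17 bp
  46→51: 5 bp
  51→62: 11 bp
  62→79: 17 bp
  79→84: 5 bp
  84→96: 12 bp
  96→117: 21 bp
  117→121: 4 bp
  121→131: 10 bp
  131→151: 20 bp
  151→153: 2 bp
  153→170: 17 bp
  170→0 (wrap): 191-170+0 = 21 bp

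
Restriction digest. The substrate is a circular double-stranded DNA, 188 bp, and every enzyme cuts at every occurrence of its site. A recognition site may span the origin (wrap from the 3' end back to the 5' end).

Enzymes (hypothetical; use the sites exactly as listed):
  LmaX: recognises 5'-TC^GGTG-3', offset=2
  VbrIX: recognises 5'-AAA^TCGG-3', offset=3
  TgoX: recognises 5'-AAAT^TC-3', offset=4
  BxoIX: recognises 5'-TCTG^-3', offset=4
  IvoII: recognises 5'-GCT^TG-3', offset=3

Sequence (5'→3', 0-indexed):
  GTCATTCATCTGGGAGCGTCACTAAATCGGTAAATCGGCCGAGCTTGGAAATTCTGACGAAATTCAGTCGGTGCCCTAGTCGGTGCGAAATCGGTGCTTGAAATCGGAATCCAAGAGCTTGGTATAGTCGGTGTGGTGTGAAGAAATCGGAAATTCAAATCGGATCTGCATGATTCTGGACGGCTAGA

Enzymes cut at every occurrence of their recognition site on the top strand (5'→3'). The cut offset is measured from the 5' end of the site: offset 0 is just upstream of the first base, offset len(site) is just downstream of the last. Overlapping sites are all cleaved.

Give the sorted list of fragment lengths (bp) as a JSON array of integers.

[2,4,5,5,6,6,7,7,8,8,9,9,10,10,11,12,14,16,17,22]

Site scan:
  LmaX (TCGGTG, off=2): starts [67, 79, 90, 127] → cuts [69, 81, 92, 129]
  VbrIX (AAATCGG, off=3): starts [23, 31, 87, 100, 143, 156] → cuts [26, 34, 90, 103, 146, 159]
  TgoX (AAATTC, off=4): starts [48, 59, 150] → cuts [52, 63, 154]
  BxoIX (TCTG, off=4): starts [8, 52, 164, 174] → cuts [12, 56, 168, 178]
  IvoII (GCTTG, off=3): starts [42, 95, 116] → cuts [45, 98, 119]

Pooled cuts: [12, 26, 34, 45, 52, 56, 63, 69, 81, 90, 92, 98, 103, 119, 129, 146, 154, 159, 168, 178]

Fragments:
  12→26: 14 bp
  26→34: 8 bp
  34→45: 11 bp
  45→52: 7 bp
  52→56: 4 bp
  56→63: 7 bp
  63→69: 6 bp
  69→81: 12 bp
  81→90: 9 bp
  90→92: 2 bp
  92→98: 6 bp
  98→103: 5 bp
  103→119: 16 bp
  119→129: 10 bp
  129→146: 17 bp
  146→154: 8 bp
  154→159: 5 bp
  159→168: 9 bp
  168→178: 10 bp
  178→12 (wrap): 188-178+12 = 22 bp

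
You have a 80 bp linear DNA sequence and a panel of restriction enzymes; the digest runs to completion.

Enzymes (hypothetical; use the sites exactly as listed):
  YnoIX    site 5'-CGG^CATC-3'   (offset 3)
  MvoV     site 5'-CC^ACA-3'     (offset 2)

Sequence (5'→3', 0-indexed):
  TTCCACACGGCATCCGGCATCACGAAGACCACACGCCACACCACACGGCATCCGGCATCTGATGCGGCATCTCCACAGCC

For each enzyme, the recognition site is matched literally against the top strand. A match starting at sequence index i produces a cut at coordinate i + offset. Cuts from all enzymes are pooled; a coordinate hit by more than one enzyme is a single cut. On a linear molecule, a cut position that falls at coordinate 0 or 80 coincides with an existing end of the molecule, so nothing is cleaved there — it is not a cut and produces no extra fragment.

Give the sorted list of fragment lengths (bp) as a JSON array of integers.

Scan for sites:
  YnoIX (CGGCATC, off=3): starts [7, 14, 45, 52, 64] → cuts [10, 17, 48, 55, 67]
  MvoV (CCACA, off=2): starts [2, 28, 35, 40, 72] → cuts [4, 30, 37, 42, 74]

Pooled cuts: [4, 10, 17, 30, 37, 42, 48, 55, 67, 74]

Fragment lengths:
  [0,4): 4 bp
  [4,10): 6 bp
  [10,17): 7 bp
  [17,30): 13 bp
  [30,37): 7 bp
  [37,42): 5 bp
  [42,48): 6 bp
  [48,55): 7 bp
  [55,67): 12 bp
  [67,74): 7 bp
  [74,80): 6 bp

[4,5,6,6,6,7,7,7,7,12,13]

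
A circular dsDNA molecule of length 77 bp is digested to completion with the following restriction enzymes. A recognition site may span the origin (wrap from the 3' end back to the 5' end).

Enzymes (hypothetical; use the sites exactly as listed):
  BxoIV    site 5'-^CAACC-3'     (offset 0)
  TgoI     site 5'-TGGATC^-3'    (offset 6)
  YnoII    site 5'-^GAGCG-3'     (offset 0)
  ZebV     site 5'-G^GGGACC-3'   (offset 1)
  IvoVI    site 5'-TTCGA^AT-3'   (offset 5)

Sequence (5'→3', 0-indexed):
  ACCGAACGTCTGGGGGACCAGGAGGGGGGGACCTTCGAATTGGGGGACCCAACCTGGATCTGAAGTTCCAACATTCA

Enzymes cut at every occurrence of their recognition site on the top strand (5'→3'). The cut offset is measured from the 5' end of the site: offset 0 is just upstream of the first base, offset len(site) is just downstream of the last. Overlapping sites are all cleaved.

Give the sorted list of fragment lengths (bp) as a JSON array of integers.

[5,6,11,11,14,15,15]

Site scan:
  BxoIV CAACC/0: at [49, 75] ⇒ [49, 75]
  TgoI TGGATC/6: at [54] ⇒ [60]
  YnoII (GAGCG, off=0): no sites
  ZebV GGGGACC/1: at [12, 26, 42] ⇒ [13, 27, 43]
  IvoVI TTCGAAT/5: at [33] ⇒ [38]

All cut coordinates (distinct, sorted): [13, 27, 38, 43, 49, 60, 75]

Fragment lengths:
  13→27: 14 bp
  27→38: 11 bp
  38→43: 5 bp
  43→49: 6 bp
  49→60: 11 bp
  60→75: 15 bp
  75→13 (wrap): 77-75+13 = 15 bp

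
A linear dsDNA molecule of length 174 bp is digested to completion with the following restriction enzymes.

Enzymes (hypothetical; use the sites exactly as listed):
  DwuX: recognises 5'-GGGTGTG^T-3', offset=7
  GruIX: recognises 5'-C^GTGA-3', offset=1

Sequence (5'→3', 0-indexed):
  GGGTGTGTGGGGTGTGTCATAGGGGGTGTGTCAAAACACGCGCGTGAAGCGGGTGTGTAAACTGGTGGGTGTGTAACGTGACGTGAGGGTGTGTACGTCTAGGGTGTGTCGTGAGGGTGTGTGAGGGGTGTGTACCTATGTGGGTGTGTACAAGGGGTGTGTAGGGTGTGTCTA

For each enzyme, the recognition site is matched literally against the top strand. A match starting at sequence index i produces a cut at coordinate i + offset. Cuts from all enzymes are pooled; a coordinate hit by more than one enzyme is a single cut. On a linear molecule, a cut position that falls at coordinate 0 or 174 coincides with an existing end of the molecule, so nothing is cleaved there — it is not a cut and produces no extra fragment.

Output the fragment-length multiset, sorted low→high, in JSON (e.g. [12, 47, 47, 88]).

[2,4,4,5,7,9,9,11,11,11,13,13,14,14,15,16,16]

Scan for sites:
  DwuX GGGTGTGT/7: at [0, 9, 23, 50, 66, 86, 101, 114, 125, 141, 154, 163] ⇒ [7, 16, 30, 57, 73, 93, 108, 121, 132, 148, 161, 170]
  GruIX CGTGA/1: at [42, 76, 81, 109] ⇒ [43, 77, 82, 110]

Pooled cuts: [7, 16, 30, 43, 57, 73, 77, 82, 93, 108, 110, 121, 132, 148, 161, 170]

Fragments:
  [0,7): 7 bp
  [7,16): 9 bp
  [16,30): 14 bp
  [30,43): 13 bp
  [43,57): 14 bp
  [57,73): 16 bp
  [73,77): 4 bp
  [77,82): 5 bp
  [82,93): 11 bp
  [93,108): 15 bp
  [108,110): 2 bp
  [110,121): 11 bp
  [121,132): 11 bp
  [132,148): 16 bp
  [148,161): 13 bp
  [161,170): 9 bp
  [170,174): 4 bp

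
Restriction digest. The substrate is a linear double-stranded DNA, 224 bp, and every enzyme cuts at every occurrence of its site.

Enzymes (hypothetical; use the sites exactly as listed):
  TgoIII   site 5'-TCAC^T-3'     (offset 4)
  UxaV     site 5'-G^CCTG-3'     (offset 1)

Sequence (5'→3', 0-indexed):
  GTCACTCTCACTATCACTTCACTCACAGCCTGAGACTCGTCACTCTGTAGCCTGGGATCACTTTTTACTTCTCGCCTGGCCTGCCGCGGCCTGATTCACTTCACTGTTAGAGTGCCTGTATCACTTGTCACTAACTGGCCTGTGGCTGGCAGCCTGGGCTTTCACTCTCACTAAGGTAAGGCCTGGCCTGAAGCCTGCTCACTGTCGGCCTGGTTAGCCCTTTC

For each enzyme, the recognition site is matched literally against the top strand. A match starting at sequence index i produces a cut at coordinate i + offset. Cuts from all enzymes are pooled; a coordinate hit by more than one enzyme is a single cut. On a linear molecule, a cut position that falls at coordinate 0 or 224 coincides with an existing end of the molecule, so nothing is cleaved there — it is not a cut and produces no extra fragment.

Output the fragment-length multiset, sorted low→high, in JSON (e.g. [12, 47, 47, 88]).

[5,5,5,5,5,6,6,6,6,6,7,7,7,7,9,10,10,10,10,10,11,13,13,14,15,16]

Site scan:
  TgoIII TCACT/4: at [1, 7, 13, 18, 39, 57, 95, 100, 120, 127, 161, 167, 198] ⇒ [5, 11, 17, 22, 43, 61, 99, 104, 124, 131, 165, 171, 202]
  UxaV GCCTG/1: at [27, 49, 73, 78, 88, 113, 137, 151, 180, 185, 192, 207] ⇒ [28, 50, 74, 79, 89, 114, 138, 152, 181, 186, 193, 208]

All cut coordinates (distinct, sorted): [5, 11, 17, 22, 28, 43, 50, 61, 74, 79, 89, 99, 104, 114, 124, 131, 138, 152, 165, 171, 181, 186, 193, 202, 208]

Fragments:
  [0,5): 5 bp
  [5,11): 6 bp
  [11,17): 6 bp
  [17,22): 5 bp
  [22,28): 6 bp
  [28,43): 15 bp
  [43,50): 7 bp
  [50,61): 11 bp
  [61,74): 13 bp
  [74,79): 5 bp
  [79,89): 10 bp
  [89,99): 10 bp
  [99,104): 5 bp
  [104,114): 10 bp
  [114,124): 10 bp
  [124,131): 7 bp
  [131,138): 7 bp
  [138,152): 14 bp
  [152,165): 13 bp
  [165,171): 6 bp
  [171,181): 10 bp
  [181,186): 5 bp
  [186,193): 7 bp
  [193,202): 9 bp
  [202,208): 6 bp
  [208,224): 16 bp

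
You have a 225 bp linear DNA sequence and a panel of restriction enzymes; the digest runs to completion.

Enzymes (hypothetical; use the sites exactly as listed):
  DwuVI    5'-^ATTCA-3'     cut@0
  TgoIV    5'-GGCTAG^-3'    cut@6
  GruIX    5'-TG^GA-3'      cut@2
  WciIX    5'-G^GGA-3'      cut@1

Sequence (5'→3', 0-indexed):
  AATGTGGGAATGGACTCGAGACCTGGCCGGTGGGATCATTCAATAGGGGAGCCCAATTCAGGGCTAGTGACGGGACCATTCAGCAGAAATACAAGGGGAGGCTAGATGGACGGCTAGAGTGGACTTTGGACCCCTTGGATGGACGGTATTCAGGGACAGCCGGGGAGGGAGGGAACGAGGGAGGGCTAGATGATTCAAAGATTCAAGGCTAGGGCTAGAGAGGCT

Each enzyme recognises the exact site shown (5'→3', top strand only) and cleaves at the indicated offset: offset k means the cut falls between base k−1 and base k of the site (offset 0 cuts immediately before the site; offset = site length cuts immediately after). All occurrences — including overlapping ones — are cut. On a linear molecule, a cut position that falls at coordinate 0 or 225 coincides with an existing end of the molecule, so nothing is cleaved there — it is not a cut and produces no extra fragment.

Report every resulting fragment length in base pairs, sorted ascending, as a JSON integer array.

Per-enzyme occurrences:
  DwuVI (ATTCA, off=0): starts [37, 55, 77, 147, 192, 200] → cuts [37, 55, 77, 147, 192, 200]
  TgoIV (GGCTAG, off=6): starts [61, 99, 111, 183, 206, 212] → cuts [67, 105, 117, 189, 212, 218]
  GruIX (TGGA, off=2): starts [10, 106, 119, 126, 135, 139] → cuts [12, 108, 121, 128, 137, 141]
  WciIX (GGGA, off=1): starts [5, 31, 46, 71, 95, 152, 162, 166, 170, 178] → cuts [6, 32, 47, 72, 96, 153, 163, 167, 171, 179]

All cut coordinates (distinct, sorted): [6, 12, 32, 37, 47, 55, 67, 72, 77, 96, 105, 108, 117, 121, 128, 137, 141, 147, 153, 163, 167, 171, 179, 189, 192, 200, 212, 218]

Fragment lengths:
  [0,6): 6 bp
  [6,12): 6 bp
  [12,32): 20 bp
  [32,37): 5 bp
  [37,47): 10 bp
  [47,55): 8 bp
  [55,67): 12 bp
  [67,72): 5 bp
  [72,77): 5 bp
  [77,96): 19 bp
  [96,105): 9 bp
  [105,108): 3 bp
  [108,117): 9 bp
  [117,121): 4 bp
  [121,128): 7 bp
  [128,137): 9 bp
  [137,141): 4 bp
  [141,147): 6 bp
  [147,153): 6 bp
  [153,163): 10 bp
  [163,167): 4 bp
  [167,171): 4 bp
  [171,179): 8 bp
  [179,189): 10 bp
  [189,192): 3 bp
  [192,200): 8 bp
  [200,212): 12 bp
  [212,218): 6 bp
  [218,225): 7 bp

[3,3,4,4,4,4,5,5,5,6,6,6,6,6,7,7,8,8,8,9,9,9,10,10,10,12,12,19,20]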